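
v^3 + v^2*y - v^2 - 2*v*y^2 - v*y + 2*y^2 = (v - 1)*(v - y)*(v + 2*y)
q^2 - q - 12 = (q - 4)*(q + 3)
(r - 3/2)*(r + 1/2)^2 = r^3 - r^2/2 - 5*r/4 - 3/8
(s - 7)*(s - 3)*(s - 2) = s^3 - 12*s^2 + 41*s - 42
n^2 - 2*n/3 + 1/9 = (n - 1/3)^2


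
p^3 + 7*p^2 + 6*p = p*(p + 1)*(p + 6)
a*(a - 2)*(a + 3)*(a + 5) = a^4 + 6*a^3 - a^2 - 30*a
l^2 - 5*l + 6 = (l - 3)*(l - 2)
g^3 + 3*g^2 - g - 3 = (g - 1)*(g + 1)*(g + 3)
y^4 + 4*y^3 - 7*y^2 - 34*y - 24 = (y - 3)*(y + 1)*(y + 2)*(y + 4)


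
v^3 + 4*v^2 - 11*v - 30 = (v - 3)*(v + 2)*(v + 5)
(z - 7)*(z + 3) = z^2 - 4*z - 21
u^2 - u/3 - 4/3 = (u - 4/3)*(u + 1)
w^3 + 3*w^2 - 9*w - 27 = (w - 3)*(w + 3)^2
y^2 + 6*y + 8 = (y + 2)*(y + 4)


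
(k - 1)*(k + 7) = k^2 + 6*k - 7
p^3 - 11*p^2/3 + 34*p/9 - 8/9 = (p - 2)*(p - 4/3)*(p - 1/3)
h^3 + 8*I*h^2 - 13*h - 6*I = (h + I)^2*(h + 6*I)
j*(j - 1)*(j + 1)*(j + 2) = j^4 + 2*j^3 - j^2 - 2*j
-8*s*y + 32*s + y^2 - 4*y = (-8*s + y)*(y - 4)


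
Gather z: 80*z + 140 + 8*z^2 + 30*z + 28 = 8*z^2 + 110*z + 168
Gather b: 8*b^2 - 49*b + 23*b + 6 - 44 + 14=8*b^2 - 26*b - 24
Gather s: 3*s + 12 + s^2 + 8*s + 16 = s^2 + 11*s + 28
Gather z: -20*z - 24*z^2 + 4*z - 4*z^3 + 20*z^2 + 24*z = -4*z^3 - 4*z^2 + 8*z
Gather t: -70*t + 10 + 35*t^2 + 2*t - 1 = 35*t^2 - 68*t + 9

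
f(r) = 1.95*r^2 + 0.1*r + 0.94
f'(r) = 3.9*r + 0.1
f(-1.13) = 3.32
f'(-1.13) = -4.31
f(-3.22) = 20.84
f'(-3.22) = -12.46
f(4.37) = 38.62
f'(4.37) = 17.14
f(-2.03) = 8.77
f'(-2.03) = -7.82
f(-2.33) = 11.29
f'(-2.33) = -8.99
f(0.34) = 1.20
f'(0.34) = 1.43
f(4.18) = 35.43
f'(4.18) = 16.40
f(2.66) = 15.00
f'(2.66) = 10.47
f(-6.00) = 70.54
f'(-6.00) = -23.30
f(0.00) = 0.94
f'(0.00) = 0.10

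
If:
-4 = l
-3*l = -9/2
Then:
No Solution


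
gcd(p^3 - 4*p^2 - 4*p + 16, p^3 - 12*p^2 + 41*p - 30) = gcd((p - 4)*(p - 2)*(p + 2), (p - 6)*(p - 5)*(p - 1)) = 1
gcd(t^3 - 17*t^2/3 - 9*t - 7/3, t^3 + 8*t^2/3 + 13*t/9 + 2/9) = t + 1/3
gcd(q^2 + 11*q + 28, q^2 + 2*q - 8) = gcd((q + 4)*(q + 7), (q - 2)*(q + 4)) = q + 4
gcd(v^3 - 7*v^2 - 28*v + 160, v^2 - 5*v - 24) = v - 8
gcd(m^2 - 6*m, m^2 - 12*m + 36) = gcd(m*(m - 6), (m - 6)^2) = m - 6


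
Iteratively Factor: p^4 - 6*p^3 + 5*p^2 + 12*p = (p - 3)*(p^3 - 3*p^2 - 4*p) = p*(p - 3)*(p^2 - 3*p - 4) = p*(p - 3)*(p + 1)*(p - 4)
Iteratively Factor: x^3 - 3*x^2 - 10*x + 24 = (x - 2)*(x^2 - x - 12) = (x - 2)*(x + 3)*(x - 4)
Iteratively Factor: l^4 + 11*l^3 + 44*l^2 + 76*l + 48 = (l + 4)*(l^3 + 7*l^2 + 16*l + 12) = (l + 3)*(l + 4)*(l^2 + 4*l + 4) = (l + 2)*(l + 3)*(l + 4)*(l + 2)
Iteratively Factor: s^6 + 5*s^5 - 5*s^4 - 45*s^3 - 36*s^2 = (s + 1)*(s^5 + 4*s^4 - 9*s^3 - 36*s^2) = (s - 3)*(s + 1)*(s^4 + 7*s^3 + 12*s^2) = (s - 3)*(s + 1)*(s + 3)*(s^3 + 4*s^2) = s*(s - 3)*(s + 1)*(s + 3)*(s^2 + 4*s) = s*(s - 3)*(s + 1)*(s + 3)*(s + 4)*(s)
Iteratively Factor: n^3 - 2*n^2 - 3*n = (n + 1)*(n^2 - 3*n) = n*(n + 1)*(n - 3)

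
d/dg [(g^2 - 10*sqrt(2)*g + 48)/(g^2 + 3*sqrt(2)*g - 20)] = (13*sqrt(2)*g^2 - 136*g + 56*sqrt(2))/(g^4 + 6*sqrt(2)*g^3 - 22*g^2 - 120*sqrt(2)*g + 400)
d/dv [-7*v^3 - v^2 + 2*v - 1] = -21*v^2 - 2*v + 2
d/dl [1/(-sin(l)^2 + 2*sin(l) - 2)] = 2*(sin(l) - 1)*cos(l)/(sin(l)^2 - 2*sin(l) + 2)^2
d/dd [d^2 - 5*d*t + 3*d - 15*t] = 2*d - 5*t + 3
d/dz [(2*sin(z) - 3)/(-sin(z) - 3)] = -9*cos(z)/(sin(z) + 3)^2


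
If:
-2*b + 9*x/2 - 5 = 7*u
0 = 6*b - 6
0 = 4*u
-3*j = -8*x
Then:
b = 1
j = 112/27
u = 0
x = 14/9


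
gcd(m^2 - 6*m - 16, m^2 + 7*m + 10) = m + 2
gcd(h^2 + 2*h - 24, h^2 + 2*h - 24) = h^2 + 2*h - 24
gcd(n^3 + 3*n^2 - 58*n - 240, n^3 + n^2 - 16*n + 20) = n + 5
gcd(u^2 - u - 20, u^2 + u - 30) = u - 5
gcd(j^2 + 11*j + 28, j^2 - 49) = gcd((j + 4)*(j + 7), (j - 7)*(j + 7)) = j + 7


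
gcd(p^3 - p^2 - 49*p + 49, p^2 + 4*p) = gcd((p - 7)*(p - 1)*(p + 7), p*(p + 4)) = 1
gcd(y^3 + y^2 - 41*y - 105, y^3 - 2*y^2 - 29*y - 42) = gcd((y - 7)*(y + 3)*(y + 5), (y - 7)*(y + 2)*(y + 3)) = y^2 - 4*y - 21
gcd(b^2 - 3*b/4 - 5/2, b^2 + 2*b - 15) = 1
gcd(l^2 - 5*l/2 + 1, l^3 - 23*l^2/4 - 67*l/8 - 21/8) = 1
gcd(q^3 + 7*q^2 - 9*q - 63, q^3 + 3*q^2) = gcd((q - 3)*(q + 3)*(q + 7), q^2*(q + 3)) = q + 3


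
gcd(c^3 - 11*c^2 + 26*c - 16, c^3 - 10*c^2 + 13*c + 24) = c - 8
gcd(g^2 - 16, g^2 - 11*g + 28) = g - 4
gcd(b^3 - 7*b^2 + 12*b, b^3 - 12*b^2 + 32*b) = b^2 - 4*b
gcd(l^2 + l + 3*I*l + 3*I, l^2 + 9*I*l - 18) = l + 3*I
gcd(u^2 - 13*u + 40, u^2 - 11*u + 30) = u - 5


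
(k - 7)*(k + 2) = k^2 - 5*k - 14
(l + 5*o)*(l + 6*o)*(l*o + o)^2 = l^4*o^2 + 11*l^3*o^3 + 2*l^3*o^2 + 30*l^2*o^4 + 22*l^2*o^3 + l^2*o^2 + 60*l*o^4 + 11*l*o^3 + 30*o^4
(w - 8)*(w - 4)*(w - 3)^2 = w^4 - 18*w^3 + 113*w^2 - 300*w + 288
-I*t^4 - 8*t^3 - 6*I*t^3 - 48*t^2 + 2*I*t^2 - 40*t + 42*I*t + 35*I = (t + 5)*(t - 7*I)*(t - I)*(-I*t - I)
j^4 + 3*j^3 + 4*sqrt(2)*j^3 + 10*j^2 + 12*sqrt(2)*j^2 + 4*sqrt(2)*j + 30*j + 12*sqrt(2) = (j + 3)*(j + sqrt(2))^2*(j + 2*sqrt(2))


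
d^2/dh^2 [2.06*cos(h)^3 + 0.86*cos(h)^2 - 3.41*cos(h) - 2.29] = 1.865*cos(h) - 1.72*cos(2*h) - 4.635*cos(3*h)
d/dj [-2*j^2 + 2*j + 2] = 2 - 4*j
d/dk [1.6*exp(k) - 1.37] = 1.6*exp(k)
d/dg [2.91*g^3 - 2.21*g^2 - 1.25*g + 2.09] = 8.73*g^2 - 4.42*g - 1.25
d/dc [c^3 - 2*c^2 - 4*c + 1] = 3*c^2 - 4*c - 4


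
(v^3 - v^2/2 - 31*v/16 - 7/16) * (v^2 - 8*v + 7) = v^5 - 17*v^4/2 + 145*v^3/16 + 185*v^2/16 - 161*v/16 - 49/16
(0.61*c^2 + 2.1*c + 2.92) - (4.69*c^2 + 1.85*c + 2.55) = -4.08*c^2 + 0.25*c + 0.37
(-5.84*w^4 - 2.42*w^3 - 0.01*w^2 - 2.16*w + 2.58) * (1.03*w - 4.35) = -6.0152*w^5 + 22.9114*w^4 + 10.5167*w^3 - 2.1813*w^2 + 12.0534*w - 11.223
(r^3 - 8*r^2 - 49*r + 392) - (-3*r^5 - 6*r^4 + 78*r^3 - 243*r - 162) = 3*r^5 + 6*r^4 - 77*r^3 - 8*r^2 + 194*r + 554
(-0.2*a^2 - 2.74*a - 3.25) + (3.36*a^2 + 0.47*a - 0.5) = 3.16*a^2 - 2.27*a - 3.75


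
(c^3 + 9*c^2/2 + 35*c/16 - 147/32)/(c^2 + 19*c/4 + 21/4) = (8*c^2 + 22*c - 21)/(8*(c + 3))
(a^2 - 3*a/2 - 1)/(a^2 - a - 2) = (a + 1/2)/(a + 1)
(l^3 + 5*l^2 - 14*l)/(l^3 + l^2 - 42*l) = (l - 2)/(l - 6)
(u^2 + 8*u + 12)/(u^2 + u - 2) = (u + 6)/(u - 1)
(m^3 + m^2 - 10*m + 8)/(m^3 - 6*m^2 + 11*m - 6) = (m + 4)/(m - 3)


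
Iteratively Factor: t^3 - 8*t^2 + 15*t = (t)*(t^2 - 8*t + 15) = t*(t - 3)*(t - 5)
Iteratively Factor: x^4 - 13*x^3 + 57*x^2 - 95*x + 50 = (x - 2)*(x^3 - 11*x^2 + 35*x - 25) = (x - 5)*(x - 2)*(x^2 - 6*x + 5) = (x - 5)*(x - 2)*(x - 1)*(x - 5)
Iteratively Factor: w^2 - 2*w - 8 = (w - 4)*(w + 2)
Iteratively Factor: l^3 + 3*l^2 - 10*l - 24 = (l + 4)*(l^2 - l - 6) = (l + 2)*(l + 4)*(l - 3)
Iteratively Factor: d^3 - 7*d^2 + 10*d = (d - 5)*(d^2 - 2*d) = d*(d - 5)*(d - 2)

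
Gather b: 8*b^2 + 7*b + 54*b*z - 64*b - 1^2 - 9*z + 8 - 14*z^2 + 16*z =8*b^2 + b*(54*z - 57) - 14*z^2 + 7*z + 7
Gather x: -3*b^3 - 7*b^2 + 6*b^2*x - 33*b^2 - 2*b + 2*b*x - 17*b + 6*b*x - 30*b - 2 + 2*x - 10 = -3*b^3 - 40*b^2 - 49*b + x*(6*b^2 + 8*b + 2) - 12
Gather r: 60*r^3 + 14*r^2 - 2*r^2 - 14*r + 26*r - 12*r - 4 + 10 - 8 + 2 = 60*r^3 + 12*r^2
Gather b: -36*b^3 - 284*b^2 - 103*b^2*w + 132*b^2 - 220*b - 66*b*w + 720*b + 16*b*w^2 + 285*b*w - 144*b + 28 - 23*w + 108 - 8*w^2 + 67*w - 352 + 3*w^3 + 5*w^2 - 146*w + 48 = -36*b^3 + b^2*(-103*w - 152) + b*(16*w^2 + 219*w + 356) + 3*w^3 - 3*w^2 - 102*w - 168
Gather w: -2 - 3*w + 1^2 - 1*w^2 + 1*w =-w^2 - 2*w - 1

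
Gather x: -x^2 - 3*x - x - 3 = -x^2 - 4*x - 3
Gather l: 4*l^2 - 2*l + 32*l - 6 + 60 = 4*l^2 + 30*l + 54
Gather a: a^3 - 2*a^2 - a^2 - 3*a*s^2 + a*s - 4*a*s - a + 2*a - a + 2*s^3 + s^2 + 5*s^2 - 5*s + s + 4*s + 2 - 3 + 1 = a^3 - 3*a^2 + a*(-3*s^2 - 3*s) + 2*s^3 + 6*s^2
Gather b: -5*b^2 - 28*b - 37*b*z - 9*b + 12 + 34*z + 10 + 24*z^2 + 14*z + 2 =-5*b^2 + b*(-37*z - 37) + 24*z^2 + 48*z + 24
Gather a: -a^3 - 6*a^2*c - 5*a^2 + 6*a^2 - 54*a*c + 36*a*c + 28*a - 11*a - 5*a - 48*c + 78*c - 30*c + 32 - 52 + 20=-a^3 + a^2*(1 - 6*c) + a*(12 - 18*c)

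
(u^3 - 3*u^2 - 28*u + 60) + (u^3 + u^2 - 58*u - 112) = 2*u^3 - 2*u^2 - 86*u - 52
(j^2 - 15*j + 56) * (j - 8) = j^3 - 23*j^2 + 176*j - 448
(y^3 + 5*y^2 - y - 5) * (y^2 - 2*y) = y^5 + 3*y^4 - 11*y^3 - 3*y^2 + 10*y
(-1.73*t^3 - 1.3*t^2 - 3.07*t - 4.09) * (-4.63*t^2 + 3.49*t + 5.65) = 8.0099*t^5 - 0.0186999999999999*t^4 - 0.0974000000000022*t^3 + 0.877399999999998*t^2 - 31.6196*t - 23.1085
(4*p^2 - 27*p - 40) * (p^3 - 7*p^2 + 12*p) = 4*p^5 - 55*p^4 + 197*p^3 - 44*p^2 - 480*p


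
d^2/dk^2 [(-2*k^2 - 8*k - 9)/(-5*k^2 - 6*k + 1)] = 2*(140*k^3 + 705*k^2 + 930*k + 419)/(125*k^6 + 450*k^5 + 465*k^4 + 36*k^3 - 93*k^2 + 18*k - 1)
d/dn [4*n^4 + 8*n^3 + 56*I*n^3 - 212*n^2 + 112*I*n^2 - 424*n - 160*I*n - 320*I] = 16*n^3 + n^2*(24 + 168*I) + n*(-424 + 224*I) - 424 - 160*I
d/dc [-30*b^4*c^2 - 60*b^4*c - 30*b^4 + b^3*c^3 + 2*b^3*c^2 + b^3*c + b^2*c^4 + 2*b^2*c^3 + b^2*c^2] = b^2*(-60*b^2*c - 60*b^2 + 3*b*c^2 + 4*b*c + b + 4*c^3 + 6*c^2 + 2*c)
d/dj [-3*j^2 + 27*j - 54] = 27 - 6*j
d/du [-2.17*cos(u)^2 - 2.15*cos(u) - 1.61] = (4.34*cos(u) + 2.15)*sin(u)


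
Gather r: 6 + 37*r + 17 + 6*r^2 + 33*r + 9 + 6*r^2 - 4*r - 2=12*r^2 + 66*r + 30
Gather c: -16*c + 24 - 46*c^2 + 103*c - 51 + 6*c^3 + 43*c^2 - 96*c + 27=6*c^3 - 3*c^2 - 9*c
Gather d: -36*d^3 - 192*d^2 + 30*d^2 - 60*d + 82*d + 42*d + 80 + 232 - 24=-36*d^3 - 162*d^2 + 64*d + 288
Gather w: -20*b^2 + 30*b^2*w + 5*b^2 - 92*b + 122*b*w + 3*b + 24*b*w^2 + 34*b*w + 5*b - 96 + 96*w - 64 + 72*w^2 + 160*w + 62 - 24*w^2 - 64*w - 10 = -15*b^2 - 84*b + w^2*(24*b + 48) + w*(30*b^2 + 156*b + 192) - 108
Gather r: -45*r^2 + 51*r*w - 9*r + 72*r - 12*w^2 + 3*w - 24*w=-45*r^2 + r*(51*w + 63) - 12*w^2 - 21*w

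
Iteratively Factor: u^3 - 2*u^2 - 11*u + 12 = (u - 4)*(u^2 + 2*u - 3) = (u - 4)*(u + 3)*(u - 1)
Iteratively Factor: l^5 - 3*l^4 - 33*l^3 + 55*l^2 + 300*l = (l - 5)*(l^4 + 2*l^3 - 23*l^2 - 60*l) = (l - 5)*(l + 3)*(l^3 - l^2 - 20*l) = (l - 5)*(l + 3)*(l + 4)*(l^2 - 5*l) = l*(l - 5)*(l + 3)*(l + 4)*(l - 5)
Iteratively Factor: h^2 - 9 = (h + 3)*(h - 3)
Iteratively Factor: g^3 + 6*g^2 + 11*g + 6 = (g + 1)*(g^2 + 5*g + 6) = (g + 1)*(g + 3)*(g + 2)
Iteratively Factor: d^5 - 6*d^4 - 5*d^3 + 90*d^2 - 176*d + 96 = (d - 4)*(d^4 - 2*d^3 - 13*d^2 + 38*d - 24) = (d - 4)*(d - 2)*(d^3 - 13*d + 12) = (d - 4)*(d - 3)*(d - 2)*(d^2 + 3*d - 4) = (d - 4)*(d - 3)*(d - 2)*(d + 4)*(d - 1)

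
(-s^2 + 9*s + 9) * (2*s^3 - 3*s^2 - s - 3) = -2*s^5 + 21*s^4 - 8*s^3 - 33*s^2 - 36*s - 27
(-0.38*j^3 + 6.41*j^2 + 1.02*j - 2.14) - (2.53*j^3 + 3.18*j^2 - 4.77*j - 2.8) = -2.91*j^3 + 3.23*j^2 + 5.79*j + 0.66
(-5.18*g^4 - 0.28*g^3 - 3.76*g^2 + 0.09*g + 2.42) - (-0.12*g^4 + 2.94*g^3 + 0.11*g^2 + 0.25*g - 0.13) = -5.06*g^4 - 3.22*g^3 - 3.87*g^2 - 0.16*g + 2.55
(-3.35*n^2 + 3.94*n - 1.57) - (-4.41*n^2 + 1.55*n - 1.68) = 1.06*n^2 + 2.39*n + 0.11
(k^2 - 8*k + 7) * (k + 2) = k^3 - 6*k^2 - 9*k + 14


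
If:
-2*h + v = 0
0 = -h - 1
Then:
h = -1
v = -2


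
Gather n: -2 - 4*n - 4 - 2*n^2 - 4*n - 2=-2*n^2 - 8*n - 8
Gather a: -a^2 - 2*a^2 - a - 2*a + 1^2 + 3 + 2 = -3*a^2 - 3*a + 6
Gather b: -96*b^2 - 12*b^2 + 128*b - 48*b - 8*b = -108*b^2 + 72*b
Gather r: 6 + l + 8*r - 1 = l + 8*r + 5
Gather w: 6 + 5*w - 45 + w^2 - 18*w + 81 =w^2 - 13*w + 42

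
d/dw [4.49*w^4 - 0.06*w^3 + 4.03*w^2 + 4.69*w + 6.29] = 17.96*w^3 - 0.18*w^2 + 8.06*w + 4.69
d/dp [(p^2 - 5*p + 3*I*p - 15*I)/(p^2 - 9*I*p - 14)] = (p^2*(5 - 12*I) + p*(-28 + 30*I) + 205 - 42*I)/(p^4 - 18*I*p^3 - 109*p^2 + 252*I*p + 196)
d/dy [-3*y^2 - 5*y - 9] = -6*y - 5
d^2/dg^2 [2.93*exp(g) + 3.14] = 2.93*exp(g)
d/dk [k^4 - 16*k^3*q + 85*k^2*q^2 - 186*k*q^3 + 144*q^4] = 4*k^3 - 48*k^2*q + 170*k*q^2 - 186*q^3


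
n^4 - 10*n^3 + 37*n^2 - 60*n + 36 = (n - 3)^2*(n - 2)^2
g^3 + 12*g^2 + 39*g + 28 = (g + 1)*(g + 4)*(g + 7)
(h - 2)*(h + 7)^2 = h^3 + 12*h^2 + 21*h - 98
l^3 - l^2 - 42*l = l*(l - 7)*(l + 6)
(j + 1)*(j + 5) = j^2 + 6*j + 5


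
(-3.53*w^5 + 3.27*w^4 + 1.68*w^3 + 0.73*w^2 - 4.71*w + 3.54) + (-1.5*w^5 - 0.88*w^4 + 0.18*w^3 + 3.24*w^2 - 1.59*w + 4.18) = -5.03*w^5 + 2.39*w^4 + 1.86*w^3 + 3.97*w^2 - 6.3*w + 7.72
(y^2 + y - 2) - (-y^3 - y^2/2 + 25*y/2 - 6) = y^3 + 3*y^2/2 - 23*y/2 + 4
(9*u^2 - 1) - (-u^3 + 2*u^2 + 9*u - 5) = u^3 + 7*u^2 - 9*u + 4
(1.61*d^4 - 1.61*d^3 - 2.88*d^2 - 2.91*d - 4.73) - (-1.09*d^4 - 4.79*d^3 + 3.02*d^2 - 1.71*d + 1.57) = 2.7*d^4 + 3.18*d^3 - 5.9*d^2 - 1.2*d - 6.3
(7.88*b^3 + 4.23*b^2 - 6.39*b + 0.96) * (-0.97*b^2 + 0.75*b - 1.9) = -7.6436*b^5 + 1.8069*b^4 - 5.6012*b^3 - 13.7607*b^2 + 12.861*b - 1.824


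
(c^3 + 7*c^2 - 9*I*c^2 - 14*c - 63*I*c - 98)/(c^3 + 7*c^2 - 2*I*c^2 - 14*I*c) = (c - 7*I)/c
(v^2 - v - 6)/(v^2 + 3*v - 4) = (v^2 - v - 6)/(v^2 + 3*v - 4)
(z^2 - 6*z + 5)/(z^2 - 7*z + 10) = (z - 1)/(z - 2)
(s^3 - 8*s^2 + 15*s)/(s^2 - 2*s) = (s^2 - 8*s + 15)/(s - 2)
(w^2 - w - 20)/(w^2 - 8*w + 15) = (w + 4)/(w - 3)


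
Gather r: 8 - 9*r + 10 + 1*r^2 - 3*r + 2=r^2 - 12*r + 20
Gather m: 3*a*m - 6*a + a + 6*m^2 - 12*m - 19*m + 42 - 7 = -5*a + 6*m^2 + m*(3*a - 31) + 35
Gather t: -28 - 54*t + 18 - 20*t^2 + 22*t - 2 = -20*t^2 - 32*t - 12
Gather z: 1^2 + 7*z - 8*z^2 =-8*z^2 + 7*z + 1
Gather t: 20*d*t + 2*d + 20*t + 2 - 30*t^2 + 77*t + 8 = 2*d - 30*t^2 + t*(20*d + 97) + 10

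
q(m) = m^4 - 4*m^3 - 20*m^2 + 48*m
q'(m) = 4*m^3 - 12*m^2 - 40*m + 48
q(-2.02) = -128.95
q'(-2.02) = 46.87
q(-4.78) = 272.50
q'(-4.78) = -471.84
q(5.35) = -108.92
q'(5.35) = 103.05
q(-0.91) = -56.54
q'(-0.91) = 71.45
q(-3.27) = -116.62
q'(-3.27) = -89.38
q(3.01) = -63.72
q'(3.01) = -72.04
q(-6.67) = 1956.29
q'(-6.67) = -1406.03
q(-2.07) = -131.22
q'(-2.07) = 43.90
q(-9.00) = 7425.00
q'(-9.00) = -3480.00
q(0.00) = 0.00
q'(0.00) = 48.00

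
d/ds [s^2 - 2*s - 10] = 2*s - 2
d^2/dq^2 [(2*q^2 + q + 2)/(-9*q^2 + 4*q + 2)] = 2*(-153*q^3 - 594*q^2 + 162*q - 68)/(729*q^6 - 972*q^5 - 54*q^4 + 368*q^3 + 12*q^2 - 48*q - 8)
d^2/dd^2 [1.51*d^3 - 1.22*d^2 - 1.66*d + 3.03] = 9.06*d - 2.44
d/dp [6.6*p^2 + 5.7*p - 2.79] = 13.2*p + 5.7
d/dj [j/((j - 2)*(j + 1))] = (-j^2 - 2)/(j^4 - 2*j^3 - 3*j^2 + 4*j + 4)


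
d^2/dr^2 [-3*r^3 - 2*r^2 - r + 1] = -18*r - 4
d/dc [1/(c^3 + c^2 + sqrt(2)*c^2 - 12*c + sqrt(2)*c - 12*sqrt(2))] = (-3*c^2 - 2*sqrt(2)*c - 2*c - sqrt(2) + 12)/(c^3 + c^2 + sqrt(2)*c^2 - 12*c + sqrt(2)*c - 12*sqrt(2))^2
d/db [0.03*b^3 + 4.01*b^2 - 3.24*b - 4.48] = 0.09*b^2 + 8.02*b - 3.24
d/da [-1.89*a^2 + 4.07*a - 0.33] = 4.07 - 3.78*a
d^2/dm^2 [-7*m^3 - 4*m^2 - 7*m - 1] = -42*m - 8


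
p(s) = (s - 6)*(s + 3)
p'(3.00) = 3.00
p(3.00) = -18.00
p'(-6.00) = -15.00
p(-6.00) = 36.00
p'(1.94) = 0.88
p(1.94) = -20.06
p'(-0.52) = -4.04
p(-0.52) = -16.17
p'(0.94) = -1.12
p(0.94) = -19.94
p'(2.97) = 2.94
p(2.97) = -18.09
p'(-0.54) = -4.08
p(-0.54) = -16.09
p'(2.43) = 1.86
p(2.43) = -19.39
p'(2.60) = 2.20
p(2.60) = -19.04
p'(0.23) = -2.54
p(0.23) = -18.64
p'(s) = 2*s - 3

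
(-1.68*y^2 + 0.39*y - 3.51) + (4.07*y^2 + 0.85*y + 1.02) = 2.39*y^2 + 1.24*y - 2.49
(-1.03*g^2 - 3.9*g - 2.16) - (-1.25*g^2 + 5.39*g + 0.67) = 0.22*g^2 - 9.29*g - 2.83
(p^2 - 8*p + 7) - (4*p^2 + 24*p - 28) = -3*p^2 - 32*p + 35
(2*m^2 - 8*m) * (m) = 2*m^3 - 8*m^2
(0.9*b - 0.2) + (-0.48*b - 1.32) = 0.42*b - 1.52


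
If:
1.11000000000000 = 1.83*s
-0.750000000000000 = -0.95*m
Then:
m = 0.79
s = 0.61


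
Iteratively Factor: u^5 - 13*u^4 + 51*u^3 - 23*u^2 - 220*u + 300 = (u - 3)*(u^4 - 10*u^3 + 21*u^2 + 40*u - 100) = (u - 3)*(u - 2)*(u^3 - 8*u^2 + 5*u + 50) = (u - 5)*(u - 3)*(u - 2)*(u^2 - 3*u - 10) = (u - 5)*(u - 3)*(u - 2)*(u + 2)*(u - 5)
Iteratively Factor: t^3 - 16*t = (t)*(t^2 - 16) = t*(t + 4)*(t - 4)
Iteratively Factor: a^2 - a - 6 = (a - 3)*(a + 2)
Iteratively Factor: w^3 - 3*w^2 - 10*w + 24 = (w - 2)*(w^2 - w - 12) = (w - 4)*(w - 2)*(w + 3)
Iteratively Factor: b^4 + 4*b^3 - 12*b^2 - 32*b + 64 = (b - 2)*(b^3 + 6*b^2 - 32) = (b - 2)*(b + 4)*(b^2 + 2*b - 8) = (b - 2)^2*(b + 4)*(b + 4)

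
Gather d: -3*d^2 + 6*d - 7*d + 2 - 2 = -3*d^2 - d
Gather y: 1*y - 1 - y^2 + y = -y^2 + 2*y - 1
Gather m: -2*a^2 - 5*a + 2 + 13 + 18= -2*a^2 - 5*a + 33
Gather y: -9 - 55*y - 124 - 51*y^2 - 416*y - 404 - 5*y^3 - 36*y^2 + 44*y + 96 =-5*y^3 - 87*y^2 - 427*y - 441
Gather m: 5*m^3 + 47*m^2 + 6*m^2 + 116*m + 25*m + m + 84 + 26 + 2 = 5*m^3 + 53*m^2 + 142*m + 112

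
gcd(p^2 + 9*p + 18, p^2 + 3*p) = p + 3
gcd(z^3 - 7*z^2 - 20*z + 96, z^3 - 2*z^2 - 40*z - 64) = z^2 - 4*z - 32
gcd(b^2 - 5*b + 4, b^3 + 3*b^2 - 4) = b - 1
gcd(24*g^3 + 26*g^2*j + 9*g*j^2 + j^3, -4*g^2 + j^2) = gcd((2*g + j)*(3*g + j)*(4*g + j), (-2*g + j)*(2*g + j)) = 2*g + j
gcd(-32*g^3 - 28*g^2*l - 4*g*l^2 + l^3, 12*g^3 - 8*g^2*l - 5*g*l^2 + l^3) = 2*g + l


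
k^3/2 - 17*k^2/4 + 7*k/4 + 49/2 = (k/2 + 1)*(k - 7)*(k - 7/2)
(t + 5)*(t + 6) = t^2 + 11*t + 30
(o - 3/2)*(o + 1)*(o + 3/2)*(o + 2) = o^4 + 3*o^3 - o^2/4 - 27*o/4 - 9/2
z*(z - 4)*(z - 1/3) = z^3 - 13*z^2/3 + 4*z/3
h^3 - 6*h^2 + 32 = (h - 4)^2*(h + 2)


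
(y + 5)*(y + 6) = y^2 + 11*y + 30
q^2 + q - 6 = (q - 2)*(q + 3)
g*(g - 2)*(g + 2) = g^3 - 4*g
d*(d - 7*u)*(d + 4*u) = d^3 - 3*d^2*u - 28*d*u^2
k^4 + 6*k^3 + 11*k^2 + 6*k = k*(k + 1)*(k + 2)*(k + 3)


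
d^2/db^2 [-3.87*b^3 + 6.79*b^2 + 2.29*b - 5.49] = 13.58 - 23.22*b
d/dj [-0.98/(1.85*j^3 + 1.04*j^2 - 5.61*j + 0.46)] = (5.439*j^2 + 2.0384*j - 5.4978)/(1.85*j^3 + 1.04*j^2 - 5.61*j + 0.46)^2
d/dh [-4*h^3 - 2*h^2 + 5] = 4*h*(-3*h - 1)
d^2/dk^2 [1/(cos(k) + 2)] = (sin(k)^2 + 2*cos(k) + 1)/(cos(k) + 2)^3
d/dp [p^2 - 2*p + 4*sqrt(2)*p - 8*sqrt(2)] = 2*p - 2 + 4*sqrt(2)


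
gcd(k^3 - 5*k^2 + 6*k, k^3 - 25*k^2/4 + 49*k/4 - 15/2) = k^2 - 5*k + 6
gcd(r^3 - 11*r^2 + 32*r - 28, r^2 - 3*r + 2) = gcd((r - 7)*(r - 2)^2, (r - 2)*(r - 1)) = r - 2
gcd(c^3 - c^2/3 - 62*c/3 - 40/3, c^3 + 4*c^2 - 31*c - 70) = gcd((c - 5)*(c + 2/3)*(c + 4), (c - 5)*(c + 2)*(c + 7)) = c - 5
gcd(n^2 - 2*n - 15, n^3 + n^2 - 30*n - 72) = n + 3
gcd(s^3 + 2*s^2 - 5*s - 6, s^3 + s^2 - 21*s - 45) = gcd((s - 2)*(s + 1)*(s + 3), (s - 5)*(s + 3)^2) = s + 3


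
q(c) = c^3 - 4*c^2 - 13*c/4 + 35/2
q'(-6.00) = 152.75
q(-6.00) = -323.00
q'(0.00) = -3.25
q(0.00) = 17.50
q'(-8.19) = 263.50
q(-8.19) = -773.54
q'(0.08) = -3.87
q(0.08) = 17.21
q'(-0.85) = 5.72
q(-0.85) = 16.76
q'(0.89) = -7.99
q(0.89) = 12.14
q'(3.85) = 10.42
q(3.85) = 2.76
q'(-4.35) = 88.32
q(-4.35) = -126.37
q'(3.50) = 5.50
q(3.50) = 0.00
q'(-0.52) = 1.72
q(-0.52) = 17.97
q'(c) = 3*c^2 - 8*c - 13/4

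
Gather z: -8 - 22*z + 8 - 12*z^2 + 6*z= -12*z^2 - 16*z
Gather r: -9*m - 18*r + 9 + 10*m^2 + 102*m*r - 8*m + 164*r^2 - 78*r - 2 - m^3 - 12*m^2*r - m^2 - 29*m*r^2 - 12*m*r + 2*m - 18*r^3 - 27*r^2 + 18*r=-m^3 + 9*m^2 - 15*m - 18*r^3 + r^2*(137 - 29*m) + r*(-12*m^2 + 90*m - 78) + 7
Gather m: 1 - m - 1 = -m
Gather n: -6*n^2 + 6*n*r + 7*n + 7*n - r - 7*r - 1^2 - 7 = -6*n^2 + n*(6*r + 14) - 8*r - 8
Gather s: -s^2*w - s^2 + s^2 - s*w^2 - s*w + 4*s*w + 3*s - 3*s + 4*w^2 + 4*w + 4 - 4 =-s^2*w + s*(-w^2 + 3*w) + 4*w^2 + 4*w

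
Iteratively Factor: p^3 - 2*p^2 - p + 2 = (p - 1)*(p^2 - p - 2) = (p - 1)*(p + 1)*(p - 2)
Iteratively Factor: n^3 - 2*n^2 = (n)*(n^2 - 2*n) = n*(n - 2)*(n)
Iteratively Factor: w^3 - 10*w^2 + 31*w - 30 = (w - 5)*(w^2 - 5*w + 6) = (w - 5)*(w - 2)*(w - 3)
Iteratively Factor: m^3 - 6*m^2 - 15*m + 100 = (m + 4)*(m^2 - 10*m + 25) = (m - 5)*(m + 4)*(m - 5)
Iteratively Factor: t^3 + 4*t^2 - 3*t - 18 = (t + 3)*(t^2 + t - 6) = (t + 3)^2*(t - 2)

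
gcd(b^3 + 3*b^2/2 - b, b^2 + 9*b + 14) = b + 2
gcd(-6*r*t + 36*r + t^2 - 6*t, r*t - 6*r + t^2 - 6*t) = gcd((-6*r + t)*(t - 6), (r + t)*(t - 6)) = t - 6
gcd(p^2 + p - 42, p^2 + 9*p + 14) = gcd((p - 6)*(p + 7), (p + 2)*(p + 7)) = p + 7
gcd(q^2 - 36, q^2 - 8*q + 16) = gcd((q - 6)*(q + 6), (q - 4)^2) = 1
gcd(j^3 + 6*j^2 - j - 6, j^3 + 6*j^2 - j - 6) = j^3 + 6*j^2 - j - 6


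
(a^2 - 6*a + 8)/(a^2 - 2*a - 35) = (-a^2 + 6*a - 8)/(-a^2 + 2*a + 35)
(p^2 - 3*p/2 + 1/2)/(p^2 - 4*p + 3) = (p - 1/2)/(p - 3)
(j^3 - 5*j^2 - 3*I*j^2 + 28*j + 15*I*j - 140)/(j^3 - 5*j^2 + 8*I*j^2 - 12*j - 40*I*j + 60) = (j^2 - 3*I*j + 28)/(j^2 + 8*I*j - 12)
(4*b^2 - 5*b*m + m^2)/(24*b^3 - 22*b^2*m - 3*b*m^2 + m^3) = (4*b - m)/(24*b^2 + 2*b*m - m^2)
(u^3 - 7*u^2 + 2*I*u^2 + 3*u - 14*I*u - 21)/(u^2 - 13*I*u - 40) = (u^3 + u^2*(-7 + 2*I) + u*(3 - 14*I) - 21)/(u^2 - 13*I*u - 40)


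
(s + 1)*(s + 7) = s^2 + 8*s + 7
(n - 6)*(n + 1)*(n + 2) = n^3 - 3*n^2 - 16*n - 12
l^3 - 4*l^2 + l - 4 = (l - 4)*(l - I)*(l + I)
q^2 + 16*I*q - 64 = (q + 8*I)^2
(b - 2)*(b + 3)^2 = b^3 + 4*b^2 - 3*b - 18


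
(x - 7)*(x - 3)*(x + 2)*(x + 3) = x^4 - 5*x^3 - 23*x^2 + 45*x + 126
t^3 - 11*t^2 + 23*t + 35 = (t - 7)*(t - 5)*(t + 1)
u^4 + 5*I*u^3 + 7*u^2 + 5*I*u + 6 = (u - I)^2*(u + I)*(u + 6*I)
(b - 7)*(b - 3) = b^2 - 10*b + 21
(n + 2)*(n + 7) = n^2 + 9*n + 14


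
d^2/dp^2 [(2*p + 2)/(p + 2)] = -4/(p + 2)^3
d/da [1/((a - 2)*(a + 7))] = (-2*a - 5)/(a^4 + 10*a^3 - 3*a^2 - 140*a + 196)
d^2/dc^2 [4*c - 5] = 0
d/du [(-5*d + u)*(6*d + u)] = d + 2*u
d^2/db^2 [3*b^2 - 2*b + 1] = 6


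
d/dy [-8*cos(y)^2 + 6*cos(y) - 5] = 2*(8*cos(y) - 3)*sin(y)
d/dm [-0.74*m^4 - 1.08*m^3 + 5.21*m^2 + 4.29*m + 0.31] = -2.96*m^3 - 3.24*m^2 + 10.42*m + 4.29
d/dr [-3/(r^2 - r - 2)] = 3*(2*r - 1)/(-r^2 + r + 2)^2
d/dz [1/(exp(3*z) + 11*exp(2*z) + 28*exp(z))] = (-3*exp(2*z) - 22*exp(z) - 28)*exp(-z)/(exp(2*z) + 11*exp(z) + 28)^2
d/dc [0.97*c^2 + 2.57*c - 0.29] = 1.94*c + 2.57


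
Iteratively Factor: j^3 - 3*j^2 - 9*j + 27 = (j - 3)*(j^2 - 9) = (j - 3)*(j + 3)*(j - 3)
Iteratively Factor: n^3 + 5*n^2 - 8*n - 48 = (n + 4)*(n^2 + n - 12) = (n - 3)*(n + 4)*(n + 4)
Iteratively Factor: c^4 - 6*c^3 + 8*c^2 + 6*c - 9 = (c - 3)*(c^3 - 3*c^2 - c + 3) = (c - 3)^2*(c^2 - 1) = (c - 3)^2*(c - 1)*(c + 1)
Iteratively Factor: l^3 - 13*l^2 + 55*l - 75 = (l - 3)*(l^2 - 10*l + 25) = (l - 5)*(l - 3)*(l - 5)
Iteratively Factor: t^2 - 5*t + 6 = (t - 2)*(t - 3)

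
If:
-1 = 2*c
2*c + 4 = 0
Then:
No Solution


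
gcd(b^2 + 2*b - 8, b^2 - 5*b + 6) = b - 2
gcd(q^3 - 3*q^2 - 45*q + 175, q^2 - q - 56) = q + 7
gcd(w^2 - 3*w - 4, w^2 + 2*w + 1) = w + 1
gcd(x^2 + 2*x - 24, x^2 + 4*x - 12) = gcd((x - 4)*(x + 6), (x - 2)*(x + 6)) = x + 6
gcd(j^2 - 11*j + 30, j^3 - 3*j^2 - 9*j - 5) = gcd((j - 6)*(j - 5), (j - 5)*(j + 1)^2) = j - 5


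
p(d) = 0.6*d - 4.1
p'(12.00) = 0.60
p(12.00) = 3.10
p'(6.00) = 0.60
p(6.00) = -0.50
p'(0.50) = 0.60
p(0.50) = -3.80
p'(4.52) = 0.60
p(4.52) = -1.39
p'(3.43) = 0.60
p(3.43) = -2.04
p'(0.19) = 0.60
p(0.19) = -3.99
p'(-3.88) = 0.60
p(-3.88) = -6.43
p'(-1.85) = 0.60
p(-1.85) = -5.21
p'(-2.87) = 0.60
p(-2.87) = -5.82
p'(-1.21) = 0.60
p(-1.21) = -4.83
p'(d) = 0.600000000000000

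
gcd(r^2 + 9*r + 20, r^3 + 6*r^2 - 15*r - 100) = r + 5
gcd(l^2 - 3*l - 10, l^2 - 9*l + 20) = l - 5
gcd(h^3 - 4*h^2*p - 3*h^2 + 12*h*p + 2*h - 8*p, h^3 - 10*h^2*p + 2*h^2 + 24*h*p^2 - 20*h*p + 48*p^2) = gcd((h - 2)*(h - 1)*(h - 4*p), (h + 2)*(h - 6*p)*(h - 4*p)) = -h + 4*p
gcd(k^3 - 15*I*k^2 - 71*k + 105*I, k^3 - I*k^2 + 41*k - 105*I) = k^2 - 8*I*k - 15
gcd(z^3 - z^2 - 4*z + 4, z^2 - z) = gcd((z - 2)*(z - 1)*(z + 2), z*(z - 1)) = z - 1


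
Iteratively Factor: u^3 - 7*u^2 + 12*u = (u)*(u^2 - 7*u + 12) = u*(u - 3)*(u - 4)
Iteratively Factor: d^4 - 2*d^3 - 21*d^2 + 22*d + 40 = (d - 5)*(d^3 + 3*d^2 - 6*d - 8) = (d - 5)*(d + 1)*(d^2 + 2*d - 8) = (d - 5)*(d + 1)*(d + 4)*(d - 2)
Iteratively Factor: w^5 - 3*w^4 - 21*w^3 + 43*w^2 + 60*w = (w)*(w^4 - 3*w^3 - 21*w^2 + 43*w + 60) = w*(w + 4)*(w^3 - 7*w^2 + 7*w + 15) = w*(w - 5)*(w + 4)*(w^2 - 2*w - 3) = w*(w - 5)*(w + 1)*(w + 4)*(w - 3)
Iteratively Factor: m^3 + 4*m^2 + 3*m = (m + 3)*(m^2 + m) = m*(m + 3)*(m + 1)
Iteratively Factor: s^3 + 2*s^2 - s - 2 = (s - 1)*(s^2 + 3*s + 2) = (s - 1)*(s + 1)*(s + 2)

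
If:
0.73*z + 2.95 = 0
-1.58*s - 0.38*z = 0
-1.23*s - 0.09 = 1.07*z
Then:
No Solution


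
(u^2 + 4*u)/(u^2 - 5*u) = (u + 4)/(u - 5)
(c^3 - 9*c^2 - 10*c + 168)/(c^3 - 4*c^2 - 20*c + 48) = (c - 7)/(c - 2)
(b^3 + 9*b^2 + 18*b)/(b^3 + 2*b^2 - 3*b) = (b + 6)/(b - 1)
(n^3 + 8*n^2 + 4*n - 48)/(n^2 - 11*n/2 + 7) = 2*(n^2 + 10*n + 24)/(2*n - 7)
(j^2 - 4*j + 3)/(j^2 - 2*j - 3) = (j - 1)/(j + 1)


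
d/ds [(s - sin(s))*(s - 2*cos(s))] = (s - sin(s))*(2*sin(s) + 1) - (s - 2*cos(s))*(cos(s) - 1)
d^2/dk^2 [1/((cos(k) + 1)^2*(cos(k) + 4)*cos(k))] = 2*(-122*(1 - cos(k)^2)^2/cos(k)^3 + 10*sin(k)^6/cos(k)^3 + 2*cos(k)^3 - 53*cos(k)^2 + 76*tan(k)^2 + 108 - 75/cos(k) + 128/cos(k)^3)/((cos(k) + 1)^4*(cos(k) + 4)^3)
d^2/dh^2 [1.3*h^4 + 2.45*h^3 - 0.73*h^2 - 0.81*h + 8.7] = 15.6*h^2 + 14.7*h - 1.46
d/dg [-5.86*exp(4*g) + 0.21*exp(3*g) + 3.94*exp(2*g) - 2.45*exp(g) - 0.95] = (-23.44*exp(3*g) + 0.63*exp(2*g) + 7.88*exp(g) - 2.45)*exp(g)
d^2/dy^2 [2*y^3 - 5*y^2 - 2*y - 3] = 12*y - 10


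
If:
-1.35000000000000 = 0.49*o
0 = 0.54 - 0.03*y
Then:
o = -2.76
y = 18.00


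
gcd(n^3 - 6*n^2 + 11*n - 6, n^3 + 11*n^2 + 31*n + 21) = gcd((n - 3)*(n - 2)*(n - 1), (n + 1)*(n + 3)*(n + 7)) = 1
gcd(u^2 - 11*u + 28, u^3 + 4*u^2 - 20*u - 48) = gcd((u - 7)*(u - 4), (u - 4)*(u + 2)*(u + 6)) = u - 4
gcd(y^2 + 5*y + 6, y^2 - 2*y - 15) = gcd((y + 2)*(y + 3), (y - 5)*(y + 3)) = y + 3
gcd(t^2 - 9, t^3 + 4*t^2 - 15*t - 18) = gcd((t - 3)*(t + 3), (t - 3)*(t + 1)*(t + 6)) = t - 3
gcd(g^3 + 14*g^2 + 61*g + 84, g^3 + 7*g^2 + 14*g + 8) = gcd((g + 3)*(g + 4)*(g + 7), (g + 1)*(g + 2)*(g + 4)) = g + 4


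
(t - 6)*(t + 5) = t^2 - t - 30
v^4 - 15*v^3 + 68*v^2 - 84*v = v*(v - 7)*(v - 6)*(v - 2)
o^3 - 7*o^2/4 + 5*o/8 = o*(o - 5/4)*(o - 1/2)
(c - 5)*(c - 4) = c^2 - 9*c + 20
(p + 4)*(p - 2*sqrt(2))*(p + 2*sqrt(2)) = p^3 + 4*p^2 - 8*p - 32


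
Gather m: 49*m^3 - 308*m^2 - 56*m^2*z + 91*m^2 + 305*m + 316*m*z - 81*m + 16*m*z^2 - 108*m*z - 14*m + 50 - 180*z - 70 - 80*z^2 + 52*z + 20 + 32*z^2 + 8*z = 49*m^3 + m^2*(-56*z - 217) + m*(16*z^2 + 208*z + 210) - 48*z^2 - 120*z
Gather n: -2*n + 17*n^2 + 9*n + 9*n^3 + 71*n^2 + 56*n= 9*n^3 + 88*n^2 + 63*n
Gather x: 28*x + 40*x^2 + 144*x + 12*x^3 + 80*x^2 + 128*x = 12*x^3 + 120*x^2 + 300*x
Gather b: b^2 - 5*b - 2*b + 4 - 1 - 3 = b^2 - 7*b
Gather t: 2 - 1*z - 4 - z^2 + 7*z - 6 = -z^2 + 6*z - 8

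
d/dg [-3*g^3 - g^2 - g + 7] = -9*g^2 - 2*g - 1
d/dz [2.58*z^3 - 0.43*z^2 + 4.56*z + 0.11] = 7.74*z^2 - 0.86*z + 4.56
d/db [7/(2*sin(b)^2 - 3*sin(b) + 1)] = 7*(3 - 4*sin(b))*cos(b)/(2*sin(b)^2 - 3*sin(b) + 1)^2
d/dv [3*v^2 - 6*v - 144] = 6*v - 6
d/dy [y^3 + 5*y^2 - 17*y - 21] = 3*y^2 + 10*y - 17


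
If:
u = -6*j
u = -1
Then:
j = 1/6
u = -1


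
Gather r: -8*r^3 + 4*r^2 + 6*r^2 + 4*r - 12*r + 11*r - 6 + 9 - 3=-8*r^3 + 10*r^2 + 3*r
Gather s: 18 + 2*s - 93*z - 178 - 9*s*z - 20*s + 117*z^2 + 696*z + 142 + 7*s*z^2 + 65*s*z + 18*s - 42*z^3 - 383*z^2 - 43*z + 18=s*(7*z^2 + 56*z) - 42*z^3 - 266*z^2 + 560*z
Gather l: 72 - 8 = 64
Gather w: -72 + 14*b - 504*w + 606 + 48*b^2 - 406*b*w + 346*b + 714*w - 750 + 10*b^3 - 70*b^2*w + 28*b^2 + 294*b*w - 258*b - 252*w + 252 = 10*b^3 + 76*b^2 + 102*b + w*(-70*b^2 - 112*b - 42) + 36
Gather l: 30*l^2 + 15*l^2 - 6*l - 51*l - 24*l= 45*l^2 - 81*l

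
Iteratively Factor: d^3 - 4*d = (d - 2)*(d^2 + 2*d) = (d - 2)*(d + 2)*(d)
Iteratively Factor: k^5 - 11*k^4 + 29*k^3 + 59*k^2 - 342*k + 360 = (k - 5)*(k^4 - 6*k^3 - k^2 + 54*k - 72) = (k - 5)*(k - 2)*(k^3 - 4*k^2 - 9*k + 36) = (k - 5)*(k - 2)*(k + 3)*(k^2 - 7*k + 12) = (k - 5)*(k - 4)*(k - 2)*(k + 3)*(k - 3)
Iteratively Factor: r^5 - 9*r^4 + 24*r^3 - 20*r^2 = (r - 5)*(r^4 - 4*r^3 + 4*r^2) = (r - 5)*(r - 2)*(r^3 - 2*r^2) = (r - 5)*(r - 2)^2*(r^2) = r*(r - 5)*(r - 2)^2*(r)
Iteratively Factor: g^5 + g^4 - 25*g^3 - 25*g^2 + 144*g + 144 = (g + 4)*(g^4 - 3*g^3 - 13*g^2 + 27*g + 36) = (g + 3)*(g + 4)*(g^3 - 6*g^2 + 5*g + 12) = (g - 3)*(g + 3)*(g + 4)*(g^2 - 3*g - 4) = (g - 3)*(g + 1)*(g + 3)*(g + 4)*(g - 4)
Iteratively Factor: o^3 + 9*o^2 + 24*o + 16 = (o + 4)*(o^2 + 5*o + 4) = (o + 1)*(o + 4)*(o + 4)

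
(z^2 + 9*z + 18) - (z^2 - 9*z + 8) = 18*z + 10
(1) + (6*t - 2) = 6*t - 1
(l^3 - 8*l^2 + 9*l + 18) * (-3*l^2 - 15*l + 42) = -3*l^5 + 9*l^4 + 135*l^3 - 525*l^2 + 108*l + 756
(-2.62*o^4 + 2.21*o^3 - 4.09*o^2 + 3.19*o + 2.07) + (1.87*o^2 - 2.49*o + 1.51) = -2.62*o^4 + 2.21*o^3 - 2.22*o^2 + 0.7*o + 3.58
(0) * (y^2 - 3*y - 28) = 0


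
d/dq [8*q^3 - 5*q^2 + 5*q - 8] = 24*q^2 - 10*q + 5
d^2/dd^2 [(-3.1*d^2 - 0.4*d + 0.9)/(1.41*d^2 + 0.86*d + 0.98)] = (5.92764*d^3 + 36.43722*d^2 + 9.86436*d - 6.4362)/(2.803221*d^6 + 5.129298*d^5 + 8.973522*d^4 + 7.766144*d^3 + 6.236916*d^2 + 2.477832*d + 0.941192)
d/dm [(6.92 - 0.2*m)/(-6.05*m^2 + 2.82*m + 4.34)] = (-1.21*m^2 + 83.732*m - 20.3824)/(36.6025*m^4 - 34.122*m^3 - 44.5616*m^2 + 24.4776*m + 18.8356)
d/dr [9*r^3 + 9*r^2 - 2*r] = 27*r^2 + 18*r - 2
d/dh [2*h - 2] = 2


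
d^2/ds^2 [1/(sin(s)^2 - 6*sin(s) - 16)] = 2*(-2*sin(s)^4 + 9*sin(s)^3 - 47*sin(s)^2 + 30*sin(s) + 52)/((sin(s) - 8)^3*(sin(s) + 2)^3)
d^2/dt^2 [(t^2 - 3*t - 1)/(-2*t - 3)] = -46/(8*t^3 + 36*t^2 + 54*t + 27)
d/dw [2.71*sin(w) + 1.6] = 2.71*cos(w)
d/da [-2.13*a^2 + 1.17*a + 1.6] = 1.17 - 4.26*a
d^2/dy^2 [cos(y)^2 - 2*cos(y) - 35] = 2*cos(y) - 2*cos(2*y)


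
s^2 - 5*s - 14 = (s - 7)*(s + 2)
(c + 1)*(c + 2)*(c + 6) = c^3 + 9*c^2 + 20*c + 12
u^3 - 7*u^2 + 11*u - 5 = (u - 5)*(u - 1)^2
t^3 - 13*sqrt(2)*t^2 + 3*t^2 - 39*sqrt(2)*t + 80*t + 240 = (t + 3)*(t - 8*sqrt(2))*(t - 5*sqrt(2))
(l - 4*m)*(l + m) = l^2 - 3*l*m - 4*m^2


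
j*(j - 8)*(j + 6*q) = j^3 + 6*j^2*q - 8*j^2 - 48*j*q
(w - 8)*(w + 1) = w^2 - 7*w - 8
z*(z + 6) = z^2 + 6*z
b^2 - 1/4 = (b - 1/2)*(b + 1/2)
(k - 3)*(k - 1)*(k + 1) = k^3 - 3*k^2 - k + 3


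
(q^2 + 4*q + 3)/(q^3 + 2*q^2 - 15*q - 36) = (q + 1)/(q^2 - q - 12)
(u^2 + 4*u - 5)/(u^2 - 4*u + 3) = (u + 5)/(u - 3)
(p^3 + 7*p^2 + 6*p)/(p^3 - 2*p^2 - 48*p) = (p + 1)/(p - 8)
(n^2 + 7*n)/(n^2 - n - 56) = n/(n - 8)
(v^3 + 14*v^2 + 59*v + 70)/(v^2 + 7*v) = v + 7 + 10/v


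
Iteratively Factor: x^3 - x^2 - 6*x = (x)*(x^2 - x - 6) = x*(x - 3)*(x + 2)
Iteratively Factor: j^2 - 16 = (j - 4)*(j + 4)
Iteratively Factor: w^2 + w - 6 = (w - 2)*(w + 3)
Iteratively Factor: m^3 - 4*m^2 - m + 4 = (m - 4)*(m^2 - 1) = (m - 4)*(m - 1)*(m + 1)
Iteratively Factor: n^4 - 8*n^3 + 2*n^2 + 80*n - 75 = (n - 5)*(n^3 - 3*n^2 - 13*n + 15) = (n - 5)*(n + 3)*(n^2 - 6*n + 5) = (n - 5)*(n - 1)*(n + 3)*(n - 5)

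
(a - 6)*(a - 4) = a^2 - 10*a + 24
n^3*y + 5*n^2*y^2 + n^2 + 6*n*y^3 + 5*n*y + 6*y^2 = (n + 2*y)*(n + 3*y)*(n*y + 1)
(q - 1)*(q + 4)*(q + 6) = q^3 + 9*q^2 + 14*q - 24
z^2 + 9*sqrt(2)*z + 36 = (z + 3*sqrt(2))*(z + 6*sqrt(2))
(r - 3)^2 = r^2 - 6*r + 9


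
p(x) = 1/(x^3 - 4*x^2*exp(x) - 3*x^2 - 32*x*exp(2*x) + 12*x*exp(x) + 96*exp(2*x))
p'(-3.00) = -0.01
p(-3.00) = -0.02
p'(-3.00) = -0.01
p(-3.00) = -0.02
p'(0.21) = -0.01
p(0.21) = 0.01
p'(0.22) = -0.01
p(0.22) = 0.01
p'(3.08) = 0.01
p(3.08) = -0.00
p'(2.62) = 0.00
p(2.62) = 0.00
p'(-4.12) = -0.00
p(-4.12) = -0.01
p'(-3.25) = -0.01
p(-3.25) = -0.01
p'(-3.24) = -0.01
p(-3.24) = -0.01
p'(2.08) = -0.00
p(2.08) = 0.00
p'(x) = (4*x^2*exp(x) - 3*x^2 + 64*x*exp(2*x) - 4*x*exp(x) + 6*x - 160*exp(2*x) - 12*exp(x))/(x^3 - 4*x^2*exp(x) - 3*x^2 - 32*x*exp(2*x) + 12*x*exp(x) + 96*exp(2*x))^2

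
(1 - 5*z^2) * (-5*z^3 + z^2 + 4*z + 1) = 25*z^5 - 5*z^4 - 25*z^3 - 4*z^2 + 4*z + 1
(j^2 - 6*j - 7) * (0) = 0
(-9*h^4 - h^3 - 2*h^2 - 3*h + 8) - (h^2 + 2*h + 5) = -9*h^4 - h^3 - 3*h^2 - 5*h + 3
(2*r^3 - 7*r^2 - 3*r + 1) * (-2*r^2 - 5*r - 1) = -4*r^5 + 4*r^4 + 39*r^3 + 20*r^2 - 2*r - 1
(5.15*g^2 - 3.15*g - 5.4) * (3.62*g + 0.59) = 18.643*g^3 - 8.3645*g^2 - 21.4065*g - 3.186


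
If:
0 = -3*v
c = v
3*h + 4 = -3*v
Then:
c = 0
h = -4/3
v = 0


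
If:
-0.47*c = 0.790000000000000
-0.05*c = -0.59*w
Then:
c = -1.68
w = -0.14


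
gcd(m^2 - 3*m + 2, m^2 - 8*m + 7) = m - 1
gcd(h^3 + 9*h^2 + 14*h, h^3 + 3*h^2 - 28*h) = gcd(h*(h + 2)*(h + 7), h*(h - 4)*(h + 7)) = h^2 + 7*h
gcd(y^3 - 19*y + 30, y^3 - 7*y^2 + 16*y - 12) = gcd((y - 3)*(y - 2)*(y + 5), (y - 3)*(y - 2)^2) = y^2 - 5*y + 6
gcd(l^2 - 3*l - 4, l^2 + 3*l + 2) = l + 1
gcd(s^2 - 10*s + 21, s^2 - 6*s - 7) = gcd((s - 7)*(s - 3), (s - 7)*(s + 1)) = s - 7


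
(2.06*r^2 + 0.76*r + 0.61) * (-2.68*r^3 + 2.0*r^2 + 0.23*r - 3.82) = -5.5208*r^5 + 2.0832*r^4 + 0.359*r^3 - 6.4744*r^2 - 2.7629*r - 2.3302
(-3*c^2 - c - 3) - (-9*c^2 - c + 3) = 6*c^2 - 6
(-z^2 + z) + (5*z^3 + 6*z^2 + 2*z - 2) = 5*z^3 + 5*z^2 + 3*z - 2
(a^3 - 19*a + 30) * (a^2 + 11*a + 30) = a^5 + 11*a^4 + 11*a^3 - 179*a^2 - 240*a + 900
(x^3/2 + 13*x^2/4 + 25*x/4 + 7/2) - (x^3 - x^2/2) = -x^3/2 + 15*x^2/4 + 25*x/4 + 7/2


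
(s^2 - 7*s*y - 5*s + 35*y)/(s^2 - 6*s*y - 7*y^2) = (s - 5)/(s + y)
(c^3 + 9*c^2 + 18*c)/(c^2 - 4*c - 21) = c*(c + 6)/(c - 7)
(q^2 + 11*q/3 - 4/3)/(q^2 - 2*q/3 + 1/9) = 3*(q + 4)/(3*q - 1)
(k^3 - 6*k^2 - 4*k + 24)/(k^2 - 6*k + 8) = (k^2 - 4*k - 12)/(k - 4)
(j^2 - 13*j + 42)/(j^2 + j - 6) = (j^2 - 13*j + 42)/(j^2 + j - 6)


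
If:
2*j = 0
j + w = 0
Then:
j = 0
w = 0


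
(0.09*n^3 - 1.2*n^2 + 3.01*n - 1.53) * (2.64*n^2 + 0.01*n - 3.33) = 0.2376*n^5 - 3.1671*n^4 + 7.6347*n^3 - 0.0131000000000006*n^2 - 10.0386*n + 5.0949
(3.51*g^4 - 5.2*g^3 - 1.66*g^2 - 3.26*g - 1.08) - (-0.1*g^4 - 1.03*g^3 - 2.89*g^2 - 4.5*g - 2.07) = 3.61*g^4 - 4.17*g^3 + 1.23*g^2 + 1.24*g + 0.99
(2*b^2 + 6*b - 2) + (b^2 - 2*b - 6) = 3*b^2 + 4*b - 8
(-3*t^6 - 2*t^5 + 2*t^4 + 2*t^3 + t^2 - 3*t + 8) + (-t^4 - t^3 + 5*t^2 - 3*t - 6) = -3*t^6 - 2*t^5 + t^4 + t^3 + 6*t^2 - 6*t + 2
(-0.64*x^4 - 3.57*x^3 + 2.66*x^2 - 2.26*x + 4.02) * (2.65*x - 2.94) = -1.696*x^5 - 7.5789*x^4 + 17.5448*x^3 - 13.8094*x^2 + 17.2974*x - 11.8188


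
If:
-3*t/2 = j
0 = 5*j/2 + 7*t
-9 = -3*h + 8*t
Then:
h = 3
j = 0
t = 0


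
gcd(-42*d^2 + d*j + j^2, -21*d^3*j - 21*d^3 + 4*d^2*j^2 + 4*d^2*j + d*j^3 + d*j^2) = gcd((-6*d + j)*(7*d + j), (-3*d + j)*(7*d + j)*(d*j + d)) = 7*d + j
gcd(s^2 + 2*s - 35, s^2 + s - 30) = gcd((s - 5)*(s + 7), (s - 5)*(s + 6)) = s - 5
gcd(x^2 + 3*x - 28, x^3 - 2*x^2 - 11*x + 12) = x - 4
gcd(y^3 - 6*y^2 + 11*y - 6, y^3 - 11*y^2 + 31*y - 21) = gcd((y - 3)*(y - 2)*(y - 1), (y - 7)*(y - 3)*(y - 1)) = y^2 - 4*y + 3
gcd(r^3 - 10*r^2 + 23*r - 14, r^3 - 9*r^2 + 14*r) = r^2 - 9*r + 14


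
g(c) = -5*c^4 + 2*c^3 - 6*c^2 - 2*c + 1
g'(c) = -20*c^3 + 6*c^2 - 12*c - 2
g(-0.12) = 1.15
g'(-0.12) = -0.44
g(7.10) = -12305.68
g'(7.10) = -6942.96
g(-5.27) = -4304.49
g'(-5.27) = 3155.14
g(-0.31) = 0.94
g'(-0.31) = 2.89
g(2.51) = -208.65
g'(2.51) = -310.58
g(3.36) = -634.87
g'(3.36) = -733.24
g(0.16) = 0.53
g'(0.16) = -3.85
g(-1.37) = -30.28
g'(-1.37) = 77.13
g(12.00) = -101111.00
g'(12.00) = -33842.00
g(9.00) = -31850.00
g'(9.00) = -14204.00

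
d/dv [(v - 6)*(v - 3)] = 2*v - 9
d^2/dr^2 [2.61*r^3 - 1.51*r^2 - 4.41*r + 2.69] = 15.66*r - 3.02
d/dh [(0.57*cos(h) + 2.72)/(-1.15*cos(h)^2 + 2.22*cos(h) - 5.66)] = (-0.6555*cos(h)^2 - 6.256*cos(h) + 9.2646)*sin(h)/(1.3225*cos(h)^4 - 5.106*cos(h)^3 + 17.9464*cos(h)^2 - 25.1304*cos(h) + 32.0356)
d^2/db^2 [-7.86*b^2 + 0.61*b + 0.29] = -15.7200000000000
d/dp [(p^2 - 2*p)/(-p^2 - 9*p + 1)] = (-11*p^2 + 2*p - 2)/(p^4 + 18*p^3 + 79*p^2 - 18*p + 1)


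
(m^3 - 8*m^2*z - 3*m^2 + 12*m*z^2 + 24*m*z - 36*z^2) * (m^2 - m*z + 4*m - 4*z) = m^5 - 9*m^4*z + m^4 + 20*m^3*z^2 - 9*m^3*z - 12*m^3 - 12*m^2*z^3 + 20*m^2*z^2 + 108*m^2*z - 12*m*z^3 - 240*m*z^2 + 144*z^3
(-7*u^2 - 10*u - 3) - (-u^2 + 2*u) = -6*u^2 - 12*u - 3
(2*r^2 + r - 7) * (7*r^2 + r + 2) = 14*r^4 + 9*r^3 - 44*r^2 - 5*r - 14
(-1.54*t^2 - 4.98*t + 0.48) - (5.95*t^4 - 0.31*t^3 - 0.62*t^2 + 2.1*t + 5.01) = -5.95*t^4 + 0.31*t^3 - 0.92*t^2 - 7.08*t - 4.53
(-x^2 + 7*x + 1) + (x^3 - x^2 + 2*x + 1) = x^3 - 2*x^2 + 9*x + 2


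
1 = 1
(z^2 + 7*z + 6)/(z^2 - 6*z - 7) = (z + 6)/(z - 7)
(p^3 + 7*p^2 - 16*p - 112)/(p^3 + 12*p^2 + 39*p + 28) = (p - 4)/(p + 1)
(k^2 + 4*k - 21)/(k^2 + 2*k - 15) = (k + 7)/(k + 5)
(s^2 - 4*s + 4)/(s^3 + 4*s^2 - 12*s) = (s - 2)/(s*(s + 6))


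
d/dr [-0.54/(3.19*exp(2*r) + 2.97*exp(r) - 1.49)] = (3.4452*exp(r) + 1.6038)*exp(r)/(3.19*exp(2*r) + 2.97*exp(r) - 1.49)^2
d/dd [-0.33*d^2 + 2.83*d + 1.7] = 2.83 - 0.66*d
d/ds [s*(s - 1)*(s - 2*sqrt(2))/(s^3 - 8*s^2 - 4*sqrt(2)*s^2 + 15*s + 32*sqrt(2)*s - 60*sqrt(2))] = (-7*s^4 - 2*sqrt(2)*s^4 + 30*s^3 + 60*sqrt(2)*s^3 - 226*sqrt(2)*s^2 - 127*s^2 + 120*sqrt(2)*s + 480*s - 240)/(s^6 - 16*s^5 - 8*sqrt(2)*s^5 + 126*s^4 + 128*sqrt(2)*s^4 - 752*sqrt(2)*s^3 - 752*s^3 + 1920*sqrt(2)*s^2 + 3233*s^2 - 7680*s - 1800*sqrt(2)*s + 7200)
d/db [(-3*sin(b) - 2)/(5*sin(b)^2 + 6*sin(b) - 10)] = (15*sin(b)^2 + 20*sin(b) + 42)*cos(b)/(5*sin(b)^2 + 6*sin(b) - 10)^2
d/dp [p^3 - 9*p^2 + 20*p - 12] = 3*p^2 - 18*p + 20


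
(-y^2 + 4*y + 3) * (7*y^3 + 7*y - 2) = -7*y^5 + 28*y^4 + 14*y^3 + 30*y^2 + 13*y - 6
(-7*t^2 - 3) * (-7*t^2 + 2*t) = 49*t^4 - 14*t^3 + 21*t^2 - 6*t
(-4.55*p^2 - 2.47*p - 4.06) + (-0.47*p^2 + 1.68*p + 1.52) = -5.02*p^2 - 0.79*p - 2.54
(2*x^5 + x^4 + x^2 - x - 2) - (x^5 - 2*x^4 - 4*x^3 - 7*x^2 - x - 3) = x^5 + 3*x^4 + 4*x^3 + 8*x^2 + 1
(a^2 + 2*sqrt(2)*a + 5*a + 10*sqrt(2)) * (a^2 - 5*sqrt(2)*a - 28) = a^4 - 3*sqrt(2)*a^3 + 5*a^3 - 48*a^2 - 15*sqrt(2)*a^2 - 240*a - 56*sqrt(2)*a - 280*sqrt(2)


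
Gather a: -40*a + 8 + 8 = 16 - 40*a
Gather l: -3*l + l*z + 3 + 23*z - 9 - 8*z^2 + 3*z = l*(z - 3) - 8*z^2 + 26*z - 6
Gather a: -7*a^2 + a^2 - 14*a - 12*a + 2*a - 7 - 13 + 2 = -6*a^2 - 24*a - 18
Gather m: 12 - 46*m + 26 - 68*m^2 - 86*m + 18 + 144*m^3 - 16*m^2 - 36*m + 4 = 144*m^3 - 84*m^2 - 168*m + 60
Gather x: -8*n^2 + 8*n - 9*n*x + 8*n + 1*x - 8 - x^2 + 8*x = -8*n^2 + 16*n - x^2 + x*(9 - 9*n) - 8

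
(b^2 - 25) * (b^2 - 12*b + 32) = b^4 - 12*b^3 + 7*b^2 + 300*b - 800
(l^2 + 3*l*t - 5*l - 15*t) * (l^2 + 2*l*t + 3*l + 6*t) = l^4 + 5*l^3*t - 2*l^3 + 6*l^2*t^2 - 10*l^2*t - 15*l^2 - 12*l*t^2 - 75*l*t - 90*t^2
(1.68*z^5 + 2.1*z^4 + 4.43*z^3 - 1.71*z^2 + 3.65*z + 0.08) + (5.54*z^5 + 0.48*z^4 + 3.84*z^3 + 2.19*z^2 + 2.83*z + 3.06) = 7.22*z^5 + 2.58*z^4 + 8.27*z^3 + 0.48*z^2 + 6.48*z + 3.14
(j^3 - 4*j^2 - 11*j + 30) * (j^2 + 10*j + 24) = j^5 + 6*j^4 - 27*j^3 - 176*j^2 + 36*j + 720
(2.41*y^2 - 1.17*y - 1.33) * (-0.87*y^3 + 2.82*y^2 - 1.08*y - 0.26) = -2.0967*y^5 + 7.8141*y^4 - 4.7451*y^3 - 3.1136*y^2 + 1.7406*y + 0.3458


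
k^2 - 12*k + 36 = (k - 6)^2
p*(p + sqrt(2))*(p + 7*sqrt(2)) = p^3 + 8*sqrt(2)*p^2 + 14*p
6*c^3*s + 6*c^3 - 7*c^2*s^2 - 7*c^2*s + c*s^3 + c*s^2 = (-6*c + s)*(-c + s)*(c*s + c)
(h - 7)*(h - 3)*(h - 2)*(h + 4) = h^4 - 8*h^3 - 7*h^2 + 122*h - 168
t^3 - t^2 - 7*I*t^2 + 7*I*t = t*(t - 1)*(t - 7*I)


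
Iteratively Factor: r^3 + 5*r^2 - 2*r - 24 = (r + 4)*(r^2 + r - 6) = (r + 3)*(r + 4)*(r - 2)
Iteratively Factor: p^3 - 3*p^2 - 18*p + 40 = (p - 2)*(p^2 - p - 20) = (p - 5)*(p - 2)*(p + 4)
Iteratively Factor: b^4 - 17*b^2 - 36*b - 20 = (b + 1)*(b^3 - b^2 - 16*b - 20) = (b + 1)*(b + 2)*(b^2 - 3*b - 10) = (b + 1)*(b + 2)^2*(b - 5)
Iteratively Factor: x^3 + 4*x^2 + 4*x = (x)*(x^2 + 4*x + 4) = x*(x + 2)*(x + 2)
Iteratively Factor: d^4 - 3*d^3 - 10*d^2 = (d)*(d^3 - 3*d^2 - 10*d) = d^2*(d^2 - 3*d - 10) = d^2*(d + 2)*(d - 5)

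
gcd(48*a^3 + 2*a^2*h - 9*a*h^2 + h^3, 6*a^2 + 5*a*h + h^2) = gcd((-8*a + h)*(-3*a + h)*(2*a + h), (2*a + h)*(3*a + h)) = 2*a + h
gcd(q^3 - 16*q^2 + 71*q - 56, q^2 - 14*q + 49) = q - 7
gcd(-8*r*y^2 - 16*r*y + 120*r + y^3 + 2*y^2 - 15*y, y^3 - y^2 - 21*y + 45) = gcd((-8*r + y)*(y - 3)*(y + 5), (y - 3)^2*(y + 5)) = y^2 + 2*y - 15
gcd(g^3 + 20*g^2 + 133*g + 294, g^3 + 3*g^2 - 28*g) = g + 7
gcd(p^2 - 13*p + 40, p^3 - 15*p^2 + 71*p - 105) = p - 5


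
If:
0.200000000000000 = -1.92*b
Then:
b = -0.10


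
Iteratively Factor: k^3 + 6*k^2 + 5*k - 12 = (k + 3)*(k^2 + 3*k - 4) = (k - 1)*(k + 3)*(k + 4)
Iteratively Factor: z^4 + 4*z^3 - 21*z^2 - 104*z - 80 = (z - 5)*(z^3 + 9*z^2 + 24*z + 16) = (z - 5)*(z + 4)*(z^2 + 5*z + 4) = (z - 5)*(z + 1)*(z + 4)*(z + 4)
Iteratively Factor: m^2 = (m)*(m)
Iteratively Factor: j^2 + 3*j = (j + 3)*(j)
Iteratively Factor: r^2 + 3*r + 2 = (r + 1)*(r + 2)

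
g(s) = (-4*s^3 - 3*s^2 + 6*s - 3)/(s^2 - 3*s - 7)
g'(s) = (3 - 2*s)*(-4*s^3 - 3*s^2 + 6*s - 3)/(s^2 - 3*s - 7)^2 + (-12*s^2 - 6*s + 6)/(s^2 - 3*s - 7)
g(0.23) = 0.24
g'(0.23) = -0.60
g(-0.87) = 2.16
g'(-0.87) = -3.41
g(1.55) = 1.71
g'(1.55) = 3.49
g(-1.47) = 13.04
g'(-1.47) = -154.66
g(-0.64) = 1.50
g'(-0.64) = -2.43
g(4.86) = -247.04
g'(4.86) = 663.62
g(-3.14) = 5.90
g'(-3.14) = -3.16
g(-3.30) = 6.40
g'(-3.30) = -3.15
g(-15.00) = 48.41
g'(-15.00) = -3.83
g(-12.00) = 37.02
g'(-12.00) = -3.76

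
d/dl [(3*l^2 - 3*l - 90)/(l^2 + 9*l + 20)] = 30/(l^2 + 8*l + 16)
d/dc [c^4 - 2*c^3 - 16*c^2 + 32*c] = 4*c^3 - 6*c^2 - 32*c + 32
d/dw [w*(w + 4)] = 2*w + 4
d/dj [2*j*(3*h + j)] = 6*h + 4*j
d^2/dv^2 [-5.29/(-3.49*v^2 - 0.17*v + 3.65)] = (-128.865458*v^2 - 6.277114*v + 5.29*(6.98*v + 0.17)*(13.96*v + 0.34) + 134.77333)/(3.49*v^2 + 0.17*v - 3.65)^3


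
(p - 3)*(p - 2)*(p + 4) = p^3 - p^2 - 14*p + 24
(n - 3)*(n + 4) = n^2 + n - 12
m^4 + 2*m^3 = m^3*(m + 2)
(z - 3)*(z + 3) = z^2 - 9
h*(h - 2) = h^2 - 2*h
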